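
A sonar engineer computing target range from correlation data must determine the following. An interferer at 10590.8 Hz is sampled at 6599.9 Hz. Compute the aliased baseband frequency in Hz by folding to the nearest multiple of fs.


Compute the nearest integer multiple of fs to the signal:
n = round(10590.8 / 6599.9) = 2
f_alias = |10590.8 - 2 * 6599.9|
        = |10590.8 - 13199.8|
        = 2609.0 Hz

2609.0


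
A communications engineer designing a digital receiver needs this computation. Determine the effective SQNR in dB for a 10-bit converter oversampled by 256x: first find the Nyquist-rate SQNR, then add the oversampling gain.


Step 1 — baseline SQNR at Nyquist:
SQNR_base = 6.02*N + 1.76
          = 6.02*10 + 1.76
          = 61.96 dB

Step 2 — oversampling processing gain:
G = 10*log10(OSR) = 10*log10(256) = 24.08 dB

Step 3 — total:
SQNR_total = 61.96 + 24.08 = 86.04 dB

Base SQNR = 61.96 dB; oversampled SQNR = 86.04 dB


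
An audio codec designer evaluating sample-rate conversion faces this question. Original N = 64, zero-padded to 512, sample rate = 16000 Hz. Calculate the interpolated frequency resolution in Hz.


Frequency resolution after zero-padding:
N_padded = 64 * 8 = 512
df = fs / N_padded
   = 16000 / 512
   = 31.25 Hz

31.25 Hz


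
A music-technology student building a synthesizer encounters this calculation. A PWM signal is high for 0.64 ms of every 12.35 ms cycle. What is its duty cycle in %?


Duty cycle as a percentage:
DC = (t_on / T) * 100
   = (0.64 / 12.35) * 100
   = 0.051822 * 100
   = 5.18 %

5.18 %


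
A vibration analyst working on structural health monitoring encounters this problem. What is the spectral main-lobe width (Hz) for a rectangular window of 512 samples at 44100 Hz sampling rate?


Main lobe width for a rectangular window:
Width = 2 * fs / N
      = 2 * 44100 / 512
      = 88200 / 512
      = 172.266 Hz

172.266 Hz


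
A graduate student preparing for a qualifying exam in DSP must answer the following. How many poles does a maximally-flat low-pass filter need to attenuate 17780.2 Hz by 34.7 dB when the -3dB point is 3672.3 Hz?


Butterworth filter order formula:
n = log10(10^(A/10) - 1) / (2 * log10(f_stop/f_pass))
10^(34.7/10) - 1 = 2950.2092
f_stop/f_pass = 17780.2 / 3672.3 = 4.8417
n = 2.5327 -> ceil = 3

3


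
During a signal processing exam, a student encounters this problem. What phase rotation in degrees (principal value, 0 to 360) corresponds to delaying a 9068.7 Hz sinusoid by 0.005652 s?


Phase shift from frequency and time delay:
phi = 360 * f * t_delay
    = 360 * 9068.7 * 0.005652
    = 18452.27 degrees
    mod 360 = 92.27 degrees

92.27 degrees


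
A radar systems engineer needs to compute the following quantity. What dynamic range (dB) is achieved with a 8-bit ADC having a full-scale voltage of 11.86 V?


Dynamic range from full-scale to LSB:
V_min = V_max / 2^bits = 11.86 / 2^8
DR = 20 * log10(V_max / V_min)
   = 20 * log10(2^8)
   = 20 * 8 * log10(2)
   = 48.16 dB

48.16 dB


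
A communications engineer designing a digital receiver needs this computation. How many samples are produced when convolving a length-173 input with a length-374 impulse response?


Linear convolution output length:
L = N + M - 1
  = 173 + 374 - 1
  = 546 samples

546


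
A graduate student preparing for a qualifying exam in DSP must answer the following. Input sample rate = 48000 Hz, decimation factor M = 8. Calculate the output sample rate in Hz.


Decimation reduces the sample rate:
fs_out = fs_in / M
       = 48000 / 8
       = 6000.0 Hz

6000.0 Hz


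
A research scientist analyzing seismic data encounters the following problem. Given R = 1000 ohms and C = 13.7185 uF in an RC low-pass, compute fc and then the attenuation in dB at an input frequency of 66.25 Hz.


Step 1 — cutoff frequency:
fc = 1 / (2*pi*R*C)
C = 13.7185 uF = 1.37185e-05 F
fc = 1 / (2*pi*1000*1.37185e-05)
   = 11.6015 Hz

Step 2 — magnitude at f = 66.25 Hz:
|H(f)| = 1 / sqrt(1 + (f/fc)^2)
f/fc = 66.25 / 11.6015 = 5.710468
|H| = 1 / sqrt(1 + 32.609445) = 0.1724921
|H|_dB = 20*log10(0.1724921) = -15.26 dB

fc = 11.6015 Hz; |H(66.25 Hz)| = -15.26 dB


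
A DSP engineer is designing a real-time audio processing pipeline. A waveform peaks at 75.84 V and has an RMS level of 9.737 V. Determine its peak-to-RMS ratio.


Crest factor is the ratio of peak to RMS:
CF = V_peak / V_rms
   = 75.84 / 9.737
   = 7.7888

7.7888


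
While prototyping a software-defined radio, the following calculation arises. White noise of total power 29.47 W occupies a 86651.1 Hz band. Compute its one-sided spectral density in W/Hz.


Power spectral density:
PSD = P / BW
    = 29.47 / 86651.1
    = 0.0003401 W/Hz

0.0003401 W/Hz


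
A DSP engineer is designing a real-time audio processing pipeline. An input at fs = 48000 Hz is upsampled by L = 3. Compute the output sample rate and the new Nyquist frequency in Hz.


Step 1 — output sample rate after interpolation by L:
fs_out = L * fs_in = 3 * 48000 = 144000 Hz

Step 2 — Nyquist frequency of the output stream:
f_Nyq = fs_out / 2 = 144000 / 2 = 72000.0 Hz

fs_out = 144000 Hz; f_Nyquist = 72000.0 Hz


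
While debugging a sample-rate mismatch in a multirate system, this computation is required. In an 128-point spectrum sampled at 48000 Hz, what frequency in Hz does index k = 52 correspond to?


Frequency of DFT bin k:
f_k = k * fs / N
    = 52 * 48000 / 128
    = 2496000 / 128
    = 19500.0 Hz

19500.0 Hz


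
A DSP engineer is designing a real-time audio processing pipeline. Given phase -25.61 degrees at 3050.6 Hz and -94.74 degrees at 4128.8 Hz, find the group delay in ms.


Group delay from phase difference:
tau = -d(phi)/d(omega)
d(phi) = -69.13 deg = -1.206546 rad
d(omega) = 2*pi*(4128.8 - 3050.6) = 6774.5304 rad/s
tau = -(-1.206546) / 6774.5304
    = 0.1781 ms

0.1781 ms


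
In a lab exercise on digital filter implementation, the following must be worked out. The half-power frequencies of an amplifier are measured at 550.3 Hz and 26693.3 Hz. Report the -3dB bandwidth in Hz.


Bandwidth is the difference of -3dB frequencies:
BW = f_high - f_low
   = 26693.3 - 550.3
   = 26143.0 Hz

26143.0 Hz


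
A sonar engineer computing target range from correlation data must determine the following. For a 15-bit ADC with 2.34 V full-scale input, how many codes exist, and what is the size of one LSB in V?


Step 1 — number of quantization levels:
L = 2^N = 2^15 = 32768

Step 2 — LSB step size:
delta = Vfs / L
      = 2.34 / 32768
      = 7.141e-05 V

Levels = 32768; step size = 7.141e-05 V


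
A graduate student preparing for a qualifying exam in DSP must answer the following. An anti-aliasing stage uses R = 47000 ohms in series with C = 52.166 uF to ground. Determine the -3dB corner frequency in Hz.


Cutoff frequency of a first-order RC filter:
fc = 1 / (2 * pi * R * C)
C = 52.166 uF = 5.2166e-05 F
fc = 1 / (2 * pi * 47000 * 5.2166e-05)
   = 1 / 15.405126302514
   = 0.064913 Hz

0.064913 Hz


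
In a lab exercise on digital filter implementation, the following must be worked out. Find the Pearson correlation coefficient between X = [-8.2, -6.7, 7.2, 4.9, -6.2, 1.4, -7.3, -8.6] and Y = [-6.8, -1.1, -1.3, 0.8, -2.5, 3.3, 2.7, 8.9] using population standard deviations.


Pearson correlation coefficient (population):
r = cov(X,Y) / (std(X) * std(Y))
Mean X = -2.9375, Mean Y = 0.5
Cov(X,Y) = -0.83625
Std(X) = 5.985386, Std(Y) = 4.350575
r = -0.0321

-0.0321


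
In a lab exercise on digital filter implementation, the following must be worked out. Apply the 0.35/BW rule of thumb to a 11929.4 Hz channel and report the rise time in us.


Rise time from bandwidth relationship:
tr = 0.35 / BW
   = 0.35 / 11929.4
   = 2.933927943e-05 s
   = 29.3393 us

29.3393 us


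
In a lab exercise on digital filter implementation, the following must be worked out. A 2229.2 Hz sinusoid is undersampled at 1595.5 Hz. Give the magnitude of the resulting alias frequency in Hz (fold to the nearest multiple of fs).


Compute the nearest integer multiple of fs to the signal:
n = round(2229.2 / 1595.5) = 1
f_alias = |2229.2 - 1 * 1595.5|
        = |2229.2 - 1595.5|
        = 633.7 Hz

633.7


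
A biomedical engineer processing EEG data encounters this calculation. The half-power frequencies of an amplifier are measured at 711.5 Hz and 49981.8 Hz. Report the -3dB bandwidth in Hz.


Bandwidth is the difference of -3dB frequencies:
BW = f_high - f_low
   = 49981.8 - 711.5
   = 49270.3 Hz

49270.3 Hz


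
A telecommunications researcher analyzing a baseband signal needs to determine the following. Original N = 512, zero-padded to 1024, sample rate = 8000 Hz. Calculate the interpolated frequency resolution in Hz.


Frequency resolution after zero-padding:
N_padded = 512 * 2 = 1024
df = fs / N_padded
   = 8000 / 1024
   = 7.8125 Hz

7.8125 Hz


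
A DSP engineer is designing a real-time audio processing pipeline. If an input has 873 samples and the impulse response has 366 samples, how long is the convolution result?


Linear convolution output length:
L = N + M - 1
  = 873 + 366 - 1
  = 1238 samples

1238


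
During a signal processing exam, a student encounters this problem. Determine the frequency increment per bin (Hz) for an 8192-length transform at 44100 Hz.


DFT frequency resolution:
df = fs / N
   = 44100 / 8192
   = 5.3833 Hz

5.3833 Hz


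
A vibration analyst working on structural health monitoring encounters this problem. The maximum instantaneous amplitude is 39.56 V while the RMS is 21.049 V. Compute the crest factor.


Crest factor is the ratio of peak to RMS:
CF = V_peak / V_rms
   = 39.56 / 21.049
   = 1.8794

1.8794


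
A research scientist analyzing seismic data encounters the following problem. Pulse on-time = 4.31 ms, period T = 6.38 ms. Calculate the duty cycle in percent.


Duty cycle as a percentage:
DC = (t_on / T) * 100
   = (4.31 / 6.38) * 100
   = 0.675549 * 100
   = 67.55 %

67.55 %


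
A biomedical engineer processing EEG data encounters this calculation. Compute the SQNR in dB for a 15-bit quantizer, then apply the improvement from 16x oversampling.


Step 1 — baseline SQNR at Nyquist:
SQNR_base = 6.02*N + 1.76
          = 6.02*15 + 1.76
          = 92.06 dB

Step 2 — oversampling processing gain:
G = 10*log10(OSR) = 10*log10(16) = 12.04 dB

Step 3 — total:
SQNR_total = 92.06 + 12.04 = 104.1 dB

Base SQNR = 92.06 dB; oversampled SQNR = 104.1 dB


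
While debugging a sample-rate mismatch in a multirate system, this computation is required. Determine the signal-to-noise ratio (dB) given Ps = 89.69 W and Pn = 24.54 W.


SNR in decibels:
SNR = 10 * log10(Ps / Pn)
    = 10 * log10(89.69 / 24.54)
    = 10 * log10(3.6548)
    = 10 * 0.5629
    = 5.63 dB

5.63 dB


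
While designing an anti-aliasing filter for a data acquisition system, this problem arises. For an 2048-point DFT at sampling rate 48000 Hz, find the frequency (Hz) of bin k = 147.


Frequency of DFT bin k:
f_k = k * fs / N
    = 147 * 48000 / 2048
    = 7056000 / 2048
    = 3445.312 Hz

3445.312 Hz


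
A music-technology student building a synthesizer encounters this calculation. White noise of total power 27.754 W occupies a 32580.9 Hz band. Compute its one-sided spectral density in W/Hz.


Power spectral density:
PSD = P / BW
    = 27.754 / 32580.9
    = 0.00085185 W/Hz

0.00085185 W/Hz


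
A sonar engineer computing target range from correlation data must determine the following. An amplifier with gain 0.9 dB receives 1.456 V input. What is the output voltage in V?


Output voltage from dB gain:
V_out = V_in * 10^(gain_dB / 20)
      = 1.456 * 10^(0.9 / 20)
      = 1.456 * 1.109175
      = 1.615 V

1.615 V


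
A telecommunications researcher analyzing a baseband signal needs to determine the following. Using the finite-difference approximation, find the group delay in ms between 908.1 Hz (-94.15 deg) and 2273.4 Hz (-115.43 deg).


Group delay from phase difference:
tau = -d(phi)/d(omega)
d(phi) = -21.28 deg = -0.371406 rad
d(omega) = 2*pi*(2273.4 - 908.1) = 8578.4329 rad/s
tau = -(-0.371406) / 8578.4329
    = 0.0433 ms

0.0433 ms


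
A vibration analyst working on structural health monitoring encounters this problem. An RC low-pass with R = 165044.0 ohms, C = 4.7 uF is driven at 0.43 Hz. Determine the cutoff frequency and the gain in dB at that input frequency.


Step 1 — cutoff frequency:
fc = 1 / (2*pi*R*C)
C = 4.7 uF = 4.7e-06 F
fc = 1 / (2*pi*165044.0*4.7e-06)
   = 0.205174 Hz

Step 2 — magnitude at f = 0.43 Hz:
|H(f)| = 1 / sqrt(1 + (f/fc)^2)
f/fc = 0.43 / 0.205174 = 2.095782
|H| = 1 / sqrt(1 + 4.392302) = 0.4306385
|H|_dB = 20*log10(0.4306385) = -7.32 dB

fc = 0.205174 Hz; |H(0.43 Hz)| = -7.32 dB


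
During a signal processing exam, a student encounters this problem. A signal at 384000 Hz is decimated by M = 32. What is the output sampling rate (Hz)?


Decimation reduces the sample rate:
fs_out = fs_in / M
       = 384000 / 32
       = 12000.0 Hz

12000.0 Hz


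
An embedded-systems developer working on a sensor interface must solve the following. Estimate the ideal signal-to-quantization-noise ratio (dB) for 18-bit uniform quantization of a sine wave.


Theoretical SNR for a full-scale sinusoid:
SNR = 6.02 * N + 1.76
    = 6.02 * 18 + 1.76
    = 108.36 + 1.76
    = 110.12 dB

110.12 dB


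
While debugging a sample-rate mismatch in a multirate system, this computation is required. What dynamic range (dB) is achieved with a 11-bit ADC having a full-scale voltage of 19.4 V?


Dynamic range from full-scale to LSB:
V_min = V_max / 2^bits = 19.4 / 2^11
DR = 20 * log10(V_max / V_min)
   = 20 * log10(2^11)
   = 20 * 11 * log10(2)
   = 66.23 dB

66.23 dB


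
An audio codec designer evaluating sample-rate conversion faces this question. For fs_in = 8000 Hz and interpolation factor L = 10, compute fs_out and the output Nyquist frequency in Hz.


Step 1 — output sample rate after interpolation by L:
fs_out = L * fs_in = 10 * 8000 = 80000 Hz

Step 2 — Nyquist frequency of the output stream:
f_Nyq = fs_out / 2 = 80000 / 2 = 40000.0 Hz

fs_out = 80000 Hz; f_Nyquist = 40000.0 Hz


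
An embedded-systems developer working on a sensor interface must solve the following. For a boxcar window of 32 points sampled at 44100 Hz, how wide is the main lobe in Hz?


Main lobe width for a rectangular window:
Width = 2 * fs / N
      = 2 * 44100 / 32
      = 88200 / 32
      = 2756.25 Hz

2756.25 Hz


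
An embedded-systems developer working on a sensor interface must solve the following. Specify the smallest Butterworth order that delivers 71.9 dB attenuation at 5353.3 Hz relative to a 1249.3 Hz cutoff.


Butterworth filter order formula:
n = log10(10^(A/10) - 1) / (2 * log10(f_stop/f_pass))
10^(71.9/10) - 1 = 15488165.1891
f_stop/f_pass = 5353.3 / 1249.3 = 4.285
n = 5.6887 -> ceil = 6

6


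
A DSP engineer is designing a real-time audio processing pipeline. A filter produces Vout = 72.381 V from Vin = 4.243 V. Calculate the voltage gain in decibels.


Voltage gain in dB:
G = 20 * log10(Vout / Vin)
  = 20 * log10(72.381 / 4.243)
  = 20 * log10(17.058921)
  = 20 * 1.231952
  = 24.64 dB

24.64 dB


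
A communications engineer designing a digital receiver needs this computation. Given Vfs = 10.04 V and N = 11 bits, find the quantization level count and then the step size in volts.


Step 1 — number of quantization levels:
L = 2^N = 2^11 = 2048

Step 2 — LSB step size:
delta = Vfs / L
      = 10.04 / 2048
      = 0.00490234 V

Levels = 2048; step size = 0.00490234 V


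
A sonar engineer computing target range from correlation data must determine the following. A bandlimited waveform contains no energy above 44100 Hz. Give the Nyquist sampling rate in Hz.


The Nyquist rate is twice the maximum frequency component.
fs_min = 2 * fmax
      = 2 * 44100
      = 88200 Hz

88200


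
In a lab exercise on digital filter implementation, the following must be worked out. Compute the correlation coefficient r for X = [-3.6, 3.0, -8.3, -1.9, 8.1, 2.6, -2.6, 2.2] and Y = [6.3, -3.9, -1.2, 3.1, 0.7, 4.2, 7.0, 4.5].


Pearson correlation coefficient (population):
r = cov(X,Y) / (std(X) * std(Y))
Mean X = -0.0625, Mean Y = 2.5875
Cov(X,Y) = -2.590781
Std(X) = 4.722271, Std(Y) = 3.531444
r = -0.1554

-0.1554


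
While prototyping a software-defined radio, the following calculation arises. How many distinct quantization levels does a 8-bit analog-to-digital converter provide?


Number of quantization levels = 2^N
= 2^8
= 256

256


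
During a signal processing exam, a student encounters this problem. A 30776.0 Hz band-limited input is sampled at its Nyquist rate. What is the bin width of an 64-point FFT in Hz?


Step 1 — Nyquist sampling rate:
fs = 2 * fmax = 2 * 30776.0 = 61552.0 Hz

Step 2 — DFT bin spacing:
df = fs / N = 61552.0 / 64 = 961.75 Hz

961.75 Hz


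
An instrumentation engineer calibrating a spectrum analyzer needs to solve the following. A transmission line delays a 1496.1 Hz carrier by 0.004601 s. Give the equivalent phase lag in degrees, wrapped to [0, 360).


Phase shift from frequency and time delay:
phi = 360 * f * t_delay
    = 360 * 1496.1 * 0.004601
    = 2478.08 degrees
    mod 360 = 318.08 degrees

318.08 degrees


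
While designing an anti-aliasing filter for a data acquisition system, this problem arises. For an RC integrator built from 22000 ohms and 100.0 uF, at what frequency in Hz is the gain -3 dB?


Cutoff frequency of a first-order RC filter:
fc = 1 / (2 * pi * R * C)
C = 100.0 uF = 0.0001 F
fc = 1 / (2 * pi * 22000 * 0.0001)
   = 1 / 13.823007675795
   = 0.072343 Hz

0.072343 Hz


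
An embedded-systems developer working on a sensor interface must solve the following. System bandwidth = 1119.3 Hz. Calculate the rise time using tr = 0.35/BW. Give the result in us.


Rise time from bandwidth relationship:
tr = 0.35 / BW
   = 0.35 / 1119.3
   = 0.0003126954346 s
   = 312.6954 us

312.6954 us


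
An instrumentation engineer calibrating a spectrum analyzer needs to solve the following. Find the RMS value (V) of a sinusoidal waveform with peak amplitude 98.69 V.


RMS voltage for a sinusoidal waveform:
V_rms = V_peak / sqrt(2)
      = 98.69 / 1.414214
      = 69.784 V

69.784 V


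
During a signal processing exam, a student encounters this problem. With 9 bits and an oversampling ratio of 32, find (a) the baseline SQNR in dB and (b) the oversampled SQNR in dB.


Step 1 — baseline SQNR at Nyquist:
SQNR_base = 6.02*N + 1.76
          = 6.02*9 + 1.76
          = 55.94 dB

Step 2 — oversampling processing gain:
G = 10*log10(OSR) = 10*log10(32) = 15.05 dB

Step 3 — total:
SQNR_total = 55.94 + 15.05 = 70.99 dB

Base SQNR = 55.94 dB; oversampled SQNR = 70.99 dB


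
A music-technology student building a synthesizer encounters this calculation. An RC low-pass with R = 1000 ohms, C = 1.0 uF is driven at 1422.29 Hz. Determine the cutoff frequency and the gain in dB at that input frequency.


Step 1 — cutoff frequency:
fc = 1 / (2*pi*R*C)
C = 1.0 uF = 1e-06 F
fc = 1 / (2*pi*1000*1e-06)
   = 159.155 Hz

Step 2 — magnitude at f = 1422.29 Hz:
|H(f)| = 1 / sqrt(1 + (f/fc)^2)
f/fc = 1422.29 / 159.155 = 8.936508
|H| = 1 / sqrt(1 + 79.861175) = 0.1112064
|H|_dB = 20*log10(0.1112064) = -19.08 dB

fc = 159.155 Hz; |H(1422.29 Hz)| = -19.08 dB


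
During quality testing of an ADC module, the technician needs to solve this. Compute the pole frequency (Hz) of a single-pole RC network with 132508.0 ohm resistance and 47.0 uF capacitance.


Cutoff frequency of a first-order RC filter:
fc = 1 / (2 * pi * R * C)
C = 47.0 uF = 4.7e-05 F
fc = 1 / (2 * pi * 132508.0 * 4.7e-05)
   = 1 / 39.130898978136
   = 0.025555 Hz

0.025555 Hz


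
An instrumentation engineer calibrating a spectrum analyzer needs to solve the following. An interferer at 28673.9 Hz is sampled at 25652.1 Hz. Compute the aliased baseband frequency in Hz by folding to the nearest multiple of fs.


Compute the nearest integer multiple of fs to the signal:
n = round(28673.9 / 25652.1) = 1
f_alias = |28673.9 - 1 * 25652.1|
        = |28673.9 - 25652.1|
        = 3021.8 Hz

3021.8


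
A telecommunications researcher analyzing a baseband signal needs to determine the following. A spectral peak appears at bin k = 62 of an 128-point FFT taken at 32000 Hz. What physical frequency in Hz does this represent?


Frequency of DFT bin k:
f_k = k * fs / N
    = 62 * 32000 / 128
    = 1984000 / 128
    = 15500.0 Hz

15500.0 Hz


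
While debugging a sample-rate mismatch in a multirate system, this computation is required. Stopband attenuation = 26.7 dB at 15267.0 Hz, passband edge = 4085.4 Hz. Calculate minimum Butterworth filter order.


Butterworth filter order formula:
n = log10(10^(A/10) - 1) / (2 * log10(f_stop/f_pass))
10^(26.7/10) - 1 = 466.7351
f_stop/f_pass = 15267.0 / 4085.4 = 3.737
n = 2.331 -> ceil = 3

3


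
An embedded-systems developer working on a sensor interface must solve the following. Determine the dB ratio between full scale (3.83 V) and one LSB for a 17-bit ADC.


Dynamic range from full-scale to LSB:
V_min = V_max / 2^bits = 3.83 / 2^17
DR = 20 * log10(V_max / V_min)
   = 20 * log10(2^17)
   = 20 * 17 * log10(2)
   = 102.35 dB

102.35 dB


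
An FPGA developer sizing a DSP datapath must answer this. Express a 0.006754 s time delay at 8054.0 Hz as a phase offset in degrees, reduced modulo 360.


Phase shift from frequency and time delay:
phi = 360 * f * t_delay
    = 360 * 8054.0 * 0.006754
    = 19582.82 degrees
    mod 360 = 142.82 degrees

142.82 degrees


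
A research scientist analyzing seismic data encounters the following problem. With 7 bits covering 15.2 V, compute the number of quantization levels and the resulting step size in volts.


Step 1 — number of quantization levels:
L = 2^N = 2^7 = 128

Step 2 — LSB step size:
delta = Vfs / L
      = 15.2 / 128
      = 0.11875 V

Levels = 128; step size = 0.11875 V


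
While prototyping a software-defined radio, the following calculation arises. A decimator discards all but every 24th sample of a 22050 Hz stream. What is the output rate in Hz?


Decimation reduces the sample rate:
fs_out = fs_in / M
       = 22050 / 24
       = 918.75 Hz

918.75 Hz


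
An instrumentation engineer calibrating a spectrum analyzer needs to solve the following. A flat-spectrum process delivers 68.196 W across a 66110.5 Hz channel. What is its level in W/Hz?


Power spectral density:
PSD = P / BW
    = 68.196 / 66110.5
    = 0.00103155 W/Hz

0.00103155 W/Hz


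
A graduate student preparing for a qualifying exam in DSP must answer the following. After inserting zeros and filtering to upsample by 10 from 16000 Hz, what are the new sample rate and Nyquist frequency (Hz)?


Step 1 — output sample rate after interpolation by L:
fs_out = L * fs_in = 10 * 16000 = 160000 Hz

Step 2 — Nyquist frequency of the output stream:
f_Nyq = fs_out / 2 = 160000 / 2 = 80000.0 Hz

fs_out = 160000 Hz; f_Nyquist = 80000.0 Hz


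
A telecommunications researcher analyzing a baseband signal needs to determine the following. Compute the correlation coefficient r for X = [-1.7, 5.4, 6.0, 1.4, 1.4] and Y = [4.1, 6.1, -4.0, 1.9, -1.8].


Pearson correlation coefficient (population):
r = cov(X,Y) / (std(X) * std(Y))
Mean X = 2.5, Mean Y = 1.26
Cov(X,Y) = -2.728
Std(X) = 2.853769, Std(Y) = 3.713004
r = -0.2575

-0.2575


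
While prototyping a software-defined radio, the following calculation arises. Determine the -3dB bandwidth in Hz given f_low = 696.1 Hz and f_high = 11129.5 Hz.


Bandwidth is the difference of -3dB frequencies:
BW = f_high - f_low
   = 11129.5 - 696.1
   = 10433.4 Hz

10433.4 Hz


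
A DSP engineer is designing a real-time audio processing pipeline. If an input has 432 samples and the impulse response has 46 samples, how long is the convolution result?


Linear convolution output length:
L = N + M - 1
  = 432 + 46 - 1
  = 477 samples

477


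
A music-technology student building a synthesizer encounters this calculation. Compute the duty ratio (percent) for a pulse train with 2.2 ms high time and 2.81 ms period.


Duty cycle as a percentage:
DC = (t_on / T) * 100
   = (2.2 / 2.81) * 100
   = 0.782918 * 100
   = 78.29 %

78.29 %


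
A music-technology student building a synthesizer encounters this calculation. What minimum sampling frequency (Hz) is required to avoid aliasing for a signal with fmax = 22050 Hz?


The Nyquist rate is twice the maximum frequency component.
fs_min = 2 * fmax
      = 2 * 22050
      = 44100 Hz

44100


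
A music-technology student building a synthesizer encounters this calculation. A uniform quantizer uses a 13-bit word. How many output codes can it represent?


Number of quantization levels = 2^N
= 2^13
= 8192

8192


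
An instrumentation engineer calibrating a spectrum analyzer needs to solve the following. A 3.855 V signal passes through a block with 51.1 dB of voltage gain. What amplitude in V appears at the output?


Output voltage from dB gain:
V_out = V_in * 10^(gain_dB / 20)
      = 3.855 * 10^(51.1 / 20)
      = 3.855 * 358.921935
      = 1383.6441 V

1383.6441 V


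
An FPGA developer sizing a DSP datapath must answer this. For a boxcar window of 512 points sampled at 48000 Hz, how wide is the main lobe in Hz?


Main lobe width for a rectangular window:
Width = 2 * fs / N
      = 2 * 48000 / 512
      = 96000 / 512
      = 187.5 Hz

187.5 Hz


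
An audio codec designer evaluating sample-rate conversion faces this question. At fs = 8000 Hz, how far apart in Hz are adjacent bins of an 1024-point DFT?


DFT frequency resolution:
df = fs / N
   = 8000 / 1024
   = 7.8125 Hz

7.8125 Hz


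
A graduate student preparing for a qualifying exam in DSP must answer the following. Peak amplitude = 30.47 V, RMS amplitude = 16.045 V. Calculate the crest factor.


Crest factor is the ratio of peak to RMS:
CF = V_peak / V_rms
   = 30.47 / 16.045
   = 1.899

1.899


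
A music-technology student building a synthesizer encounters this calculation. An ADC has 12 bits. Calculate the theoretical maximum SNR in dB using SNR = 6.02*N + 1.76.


Theoretical SNR for a full-scale sinusoid:
SNR = 6.02 * N + 1.76
    = 6.02 * 12 + 1.76
    = 72.24 + 1.76
    = 74.0 dB

74.0 dB


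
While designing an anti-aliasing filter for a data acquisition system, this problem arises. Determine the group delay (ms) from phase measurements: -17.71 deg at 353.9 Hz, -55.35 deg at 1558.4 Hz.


Group delay from phase difference:
tau = -d(phi)/d(omega)
d(phi) = -37.64 deg = -0.656942 rad
d(omega) = 2*pi*(1558.4 - 353.9) = 7568.0967 rad/s
tau = -(-0.656942) / 7568.0967
    = 0.0868 ms

0.0868 ms


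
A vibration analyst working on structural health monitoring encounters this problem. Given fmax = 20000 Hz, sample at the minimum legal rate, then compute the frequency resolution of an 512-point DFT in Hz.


Step 1 — Nyquist sampling rate:
fs = 2 * fmax = 2 * 20000 = 40000 Hz

Step 2 — DFT bin spacing:
df = fs / N = 40000 / 512 = 78.125 Hz

78.125 Hz


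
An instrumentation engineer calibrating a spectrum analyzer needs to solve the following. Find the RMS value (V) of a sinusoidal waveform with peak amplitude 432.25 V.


RMS voltage for a sinusoidal waveform:
V_rms = V_peak / sqrt(2)
      = 432.25 / 1.414214
      = 305.647 V

305.647 V


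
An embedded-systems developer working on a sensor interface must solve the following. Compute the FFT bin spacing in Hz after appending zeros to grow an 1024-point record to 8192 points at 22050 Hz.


Frequency resolution after zero-padding:
N_padded = 1024 * 8 = 8192
df = fs / N_padded
   = 22050 / 8192
   = 2.6917 Hz

2.6917 Hz


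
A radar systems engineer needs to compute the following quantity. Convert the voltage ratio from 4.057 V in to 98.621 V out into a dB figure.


Voltage gain in dB:
G = 20 * log10(Vout / Vin)
  = 20 * log10(98.621 / 4.057)
  = 20 * log10(24.308849)
  = 20 * 1.385764
  = 27.72 dB

27.72 dB


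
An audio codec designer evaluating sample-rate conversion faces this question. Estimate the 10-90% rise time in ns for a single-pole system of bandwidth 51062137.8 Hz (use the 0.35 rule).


Rise time from bandwidth relationship:
tr = 0.35 / BW
   = 0.35 / 51062137.8
   = 6.854393785e-09 s
   = 6.8544 ns

6.8544 ns


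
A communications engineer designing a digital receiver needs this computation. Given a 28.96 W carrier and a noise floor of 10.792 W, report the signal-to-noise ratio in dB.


SNR in decibels:
SNR = 10 * log10(Ps / Pn)
    = 10 * log10(28.96 / 10.792)
    = 10 * log10(2.6835)
    = 10 * 0.4287
    = 4.29 dB

4.29 dB


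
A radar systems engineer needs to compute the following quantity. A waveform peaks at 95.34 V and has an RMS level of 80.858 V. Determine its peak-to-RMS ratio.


Crest factor is the ratio of peak to RMS:
CF = V_peak / V_rms
   = 95.34 / 80.858
   = 1.1791

1.1791


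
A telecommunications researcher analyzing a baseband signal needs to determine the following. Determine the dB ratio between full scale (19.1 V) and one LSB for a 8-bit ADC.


Dynamic range from full-scale to LSB:
V_min = V_max / 2^bits = 19.1 / 2^8
DR = 20 * log10(V_max / V_min)
   = 20 * log10(2^8)
   = 20 * 8 * log10(2)
   = 48.16 dB

48.16 dB


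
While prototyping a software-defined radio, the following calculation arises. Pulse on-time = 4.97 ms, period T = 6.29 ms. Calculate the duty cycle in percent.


Duty cycle as a percentage:
DC = (t_on / T) * 100
   = (4.97 / 6.29) * 100
   = 0.790143 * 100
   = 79.01 %

79.01 %


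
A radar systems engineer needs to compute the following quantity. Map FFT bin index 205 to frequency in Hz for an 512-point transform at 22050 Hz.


Frequency of DFT bin k:
f_k = k * fs / N
    = 205 * 22050 / 512
    = 4520250 / 512
    = 8828.613 Hz

8828.613 Hz


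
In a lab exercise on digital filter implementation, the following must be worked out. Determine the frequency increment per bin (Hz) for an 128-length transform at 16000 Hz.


DFT frequency resolution:
df = fs / N
   = 16000 / 128
   = 125.0 Hz

125.0 Hz


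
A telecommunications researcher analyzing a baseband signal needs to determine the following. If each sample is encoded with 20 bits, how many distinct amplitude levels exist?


Number of quantization levels = 2^N
= 2^20
= 1048576

1048576


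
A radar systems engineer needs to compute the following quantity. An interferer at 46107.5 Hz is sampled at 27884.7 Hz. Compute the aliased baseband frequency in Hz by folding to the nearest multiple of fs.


Compute the nearest integer multiple of fs to the signal:
n = round(46107.5 / 27884.7) = 2
f_alias = |46107.5 - 2 * 27884.7|
        = |46107.5 - 55769.4|
        = 9661.9 Hz

9661.9


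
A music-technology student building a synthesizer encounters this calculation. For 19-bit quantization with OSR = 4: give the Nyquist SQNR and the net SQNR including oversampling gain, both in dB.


Step 1 — baseline SQNR at Nyquist:
SQNR_base = 6.02*N + 1.76
          = 6.02*19 + 1.76
          = 116.14 dB

Step 2 — oversampling processing gain:
G = 10*log10(OSR) = 10*log10(4) = 6.02 dB

Step 3 — total:
SQNR_total = 116.14 + 6.02 = 122.16 dB

Base SQNR = 116.14 dB; oversampled SQNR = 122.16 dB


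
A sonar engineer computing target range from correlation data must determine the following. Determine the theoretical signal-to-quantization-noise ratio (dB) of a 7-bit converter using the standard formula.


Theoretical SNR for a full-scale sinusoid:
SNR = 6.02 * N + 1.76
    = 6.02 * 7 + 1.76
    = 42.14 + 1.76
    = 43.9 dB

43.9 dB


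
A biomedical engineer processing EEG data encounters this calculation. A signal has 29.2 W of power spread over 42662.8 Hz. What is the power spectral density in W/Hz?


Power spectral density:
PSD = P / BW
    = 29.2 / 42662.8
    = 0.00068444 W/Hz

0.00068444 W/Hz


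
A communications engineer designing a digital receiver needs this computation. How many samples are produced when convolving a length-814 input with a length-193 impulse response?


Linear convolution output length:
L = N + M - 1
  = 814 + 193 - 1
  = 1006 samples

1006


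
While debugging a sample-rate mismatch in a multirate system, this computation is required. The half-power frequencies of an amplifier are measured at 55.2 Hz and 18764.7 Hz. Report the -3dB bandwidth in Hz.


Bandwidth is the difference of -3dB frequencies:
BW = f_high - f_low
   = 18764.7 - 55.2
   = 18709.5 Hz

18709.5 Hz


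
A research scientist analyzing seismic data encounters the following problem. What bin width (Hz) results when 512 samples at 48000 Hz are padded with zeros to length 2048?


Frequency resolution after zero-padding:
N_padded = 512 * 4 = 2048
df = fs / N_padded
   = 48000 / 2048
   = 23.4375 Hz

23.4375 Hz


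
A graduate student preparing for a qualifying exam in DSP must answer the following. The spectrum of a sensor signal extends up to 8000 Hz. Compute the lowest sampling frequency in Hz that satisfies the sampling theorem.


The Nyquist rate is twice the maximum frequency component.
fs_min = 2 * fmax
      = 2 * 8000
      = 16000 Hz

16000


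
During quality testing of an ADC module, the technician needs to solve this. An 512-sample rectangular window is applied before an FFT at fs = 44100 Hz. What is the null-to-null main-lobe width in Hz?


Main lobe width for a rectangular window:
Width = 2 * fs / N
      = 2 * 44100 / 512
      = 88200 / 512
      = 172.266 Hz

172.266 Hz


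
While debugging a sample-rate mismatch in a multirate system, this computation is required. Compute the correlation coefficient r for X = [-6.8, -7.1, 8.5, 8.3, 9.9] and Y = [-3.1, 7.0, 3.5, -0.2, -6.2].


Pearson correlation coefficient (population):
r = cov(X,Y) / (std(X) * std(Y))
Mean X = 2.56, Mean Y = 0.2
Cov(X,Y) = -12.894
Std(X) = 7.785011, Std(Y) = 4.672045
r = -0.3545

-0.3545


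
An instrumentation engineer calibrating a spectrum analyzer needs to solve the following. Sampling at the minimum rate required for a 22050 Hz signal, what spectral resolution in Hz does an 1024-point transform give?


Step 1 — Nyquist sampling rate:
fs = 2 * fmax = 2 * 22050 = 44100 Hz

Step 2 — DFT bin spacing:
df = fs / N = 44100 / 1024 = 43.0664 Hz

43.0664 Hz


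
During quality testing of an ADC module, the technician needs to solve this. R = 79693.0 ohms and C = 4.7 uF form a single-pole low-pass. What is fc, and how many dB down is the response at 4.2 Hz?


Step 1 — cutoff frequency:
fc = 1 / (2*pi*R*C)
C = 4.7 uF = 4.7e-06 F
fc = 1 / (2*pi*79693.0*4.7e-06)
   = 0.424915 Hz

Step 2 — magnitude at f = 4.2 Hz:
|H(f)| = 1 / sqrt(1 + (f/fc)^2)
f/fc = 4.2 / 0.424915 = 9.88433
|H| = 1 / sqrt(1 + 97.69998) = 0.1006564
|H|_dB = 20*log10(0.1006564) = -19.94 dB

fc = 0.424915 Hz; |H(4.2 Hz)| = -19.94 dB


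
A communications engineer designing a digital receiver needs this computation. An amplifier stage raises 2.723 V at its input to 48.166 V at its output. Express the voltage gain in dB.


Voltage gain in dB:
G = 20 * log10(Vout / Vin)
  = 20 * log10(48.166 / 2.723)
  = 20 * log10(17.688579)
  = 20 * 1.247693
  = 24.95 dB

24.95 dB


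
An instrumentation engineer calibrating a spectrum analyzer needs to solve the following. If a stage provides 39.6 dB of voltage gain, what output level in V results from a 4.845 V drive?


Output voltage from dB gain:
V_out = V_in * 10^(gain_dB / 20)
      = 4.845 * 10^(39.6 / 20)
      = 4.845 * 95.499259
      = 462.6939 V

462.6939 V


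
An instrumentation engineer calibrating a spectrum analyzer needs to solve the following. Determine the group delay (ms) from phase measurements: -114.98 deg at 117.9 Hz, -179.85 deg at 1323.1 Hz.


Group delay from phase difference:
tau = -d(phi)/d(omega)
d(phi) = -64.87 deg = -1.132195 rad
d(omega) = 2*pi*(1323.1 - 117.9) = 7572.4949 rad/s
tau = -(-1.132195) / 7572.4949
    = 0.1495 ms

0.1495 ms


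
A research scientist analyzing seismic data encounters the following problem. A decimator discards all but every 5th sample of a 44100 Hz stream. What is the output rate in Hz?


Decimation reduces the sample rate:
fs_out = fs_in / M
       = 44100 / 5
       = 8820.0 Hz

8820.0 Hz


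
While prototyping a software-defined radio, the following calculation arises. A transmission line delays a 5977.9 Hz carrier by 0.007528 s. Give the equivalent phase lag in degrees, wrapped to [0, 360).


Phase shift from frequency and time delay:
phi = 360 * f * t_delay
    = 360 * 5977.9 * 0.007528
    = 16200.59 degrees
    mod 360 = 0.59 degrees

0.59 degrees


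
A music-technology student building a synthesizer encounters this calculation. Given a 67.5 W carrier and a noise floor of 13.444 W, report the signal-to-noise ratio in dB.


SNR in decibels:
SNR = 10 * log10(Ps / Pn)
    = 10 * log10(67.5 / 13.444)
    = 10 * log10(5.0208)
    = 10 * 0.7008
    = 7.01 dB

7.01 dB


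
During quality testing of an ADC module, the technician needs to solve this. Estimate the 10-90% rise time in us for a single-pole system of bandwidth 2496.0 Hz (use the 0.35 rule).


Rise time from bandwidth relationship:
tr = 0.35 / BW
   = 0.35 / 2496.0
   = 0.000140224359 s
   = 140.2244 us

140.2244 us


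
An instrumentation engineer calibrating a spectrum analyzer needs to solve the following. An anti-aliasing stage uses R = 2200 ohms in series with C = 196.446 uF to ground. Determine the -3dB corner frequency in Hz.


Cutoff frequency of a first-order RC filter:
fc = 1 / (2 * pi * R * C)
C = 196.446 uF = 0.000196446 F
fc = 1 / (2 * pi * 2200 * 0.000196446)
   = 1 / 2.7154745658792
   = 0.36826 Hz

0.36826 Hz


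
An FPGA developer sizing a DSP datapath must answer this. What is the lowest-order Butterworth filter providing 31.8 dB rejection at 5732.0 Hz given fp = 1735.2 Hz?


Butterworth filter order formula:
n = log10(10^(A/10) - 1) / (2 * log10(f_stop/f_pass))
10^(31.8/10) - 1 = 1512.5612
f_stop/f_pass = 5732.0 / 1735.2 = 3.3034
n = 3.0636 -> ceil = 4

4


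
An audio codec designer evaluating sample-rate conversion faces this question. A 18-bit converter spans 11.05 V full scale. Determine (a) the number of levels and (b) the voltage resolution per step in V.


Step 1 — number of quantization levels:
L = 2^N = 2^18 = 262144

Step 2 — LSB step size:
delta = Vfs / L
      = 11.05 / 262144
      = 4.215e-05 V

Levels = 262144; step size = 4.215e-05 V


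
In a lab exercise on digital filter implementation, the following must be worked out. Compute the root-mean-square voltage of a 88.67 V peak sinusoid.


RMS voltage for a sinusoidal waveform:
V_rms = V_peak / sqrt(2)
      = 88.67 / 1.414214
      = 62.699 V

62.699 V


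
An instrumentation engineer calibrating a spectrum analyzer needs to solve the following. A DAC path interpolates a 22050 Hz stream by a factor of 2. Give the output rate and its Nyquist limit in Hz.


Step 1 — output sample rate after interpolation by L:
fs_out = L * fs_in = 2 * 22050 = 44100 Hz

Step 2 — Nyquist frequency of the output stream:
f_Nyq = fs_out / 2 = 44100 / 2 = 22050.0 Hz

fs_out = 44100 Hz; f_Nyquist = 22050.0 Hz


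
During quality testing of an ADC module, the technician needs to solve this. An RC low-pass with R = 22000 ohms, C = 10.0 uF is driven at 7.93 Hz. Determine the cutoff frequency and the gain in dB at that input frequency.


Step 1 — cutoff frequency:
fc = 1 / (2*pi*R*C)
C = 10.0 uF = 1e-05 F
fc = 1 / (2*pi*22000*1e-05)
   = 0.723432 Hz

Step 2 — magnitude at f = 7.93 Hz:
|H(f)| = 1 / sqrt(1 + (f/fc)^2)
f/fc = 7.93 / 0.723432 = 10.961638
|H| = 1 / sqrt(1 + 120.157508) = 0.09085
|H|_dB = 20*log10(0.09085) = -20.83 dB

fc = 0.723432 Hz; |H(7.93 Hz)| = -20.83 dB


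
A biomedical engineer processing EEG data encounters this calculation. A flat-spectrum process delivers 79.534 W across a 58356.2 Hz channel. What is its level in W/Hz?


Power spectral density:
PSD = P / BW
    = 79.534 / 58356.2
    = 0.00136291 W/Hz

0.00136291 W/Hz
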